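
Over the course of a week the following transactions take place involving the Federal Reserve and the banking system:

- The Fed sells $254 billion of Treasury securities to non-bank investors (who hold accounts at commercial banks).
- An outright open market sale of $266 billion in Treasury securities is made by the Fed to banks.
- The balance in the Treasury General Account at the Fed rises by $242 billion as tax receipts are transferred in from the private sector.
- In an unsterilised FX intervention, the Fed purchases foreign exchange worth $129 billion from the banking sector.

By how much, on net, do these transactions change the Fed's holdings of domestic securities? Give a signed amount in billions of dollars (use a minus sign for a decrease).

-$520 billion

Asset sale (to non-banks) $254 billion: securities removed from the Fed's portfolio → −$254B.
OMO sale (to banks) $266 billion: securities removed from the Fed's portfolio → −$266B.
Government account inflow $242 billion: the Fed's securities portfolio is untouched → 0.
FX purchase $129 billion: the Fed's securities portfolio is untouched → 0.
Net: −254 − 266 + 0 + 0 = -$520 billion.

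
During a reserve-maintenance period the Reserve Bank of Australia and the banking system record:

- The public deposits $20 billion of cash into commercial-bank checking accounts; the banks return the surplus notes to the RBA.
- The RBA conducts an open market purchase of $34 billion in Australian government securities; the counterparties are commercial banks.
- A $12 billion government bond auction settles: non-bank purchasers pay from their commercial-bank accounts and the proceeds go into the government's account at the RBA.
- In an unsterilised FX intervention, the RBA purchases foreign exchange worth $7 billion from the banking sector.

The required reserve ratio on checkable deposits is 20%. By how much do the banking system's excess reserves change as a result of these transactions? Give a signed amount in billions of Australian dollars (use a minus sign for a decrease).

Currency deposit $20 billion: reserves +$20B, deposits +$20B.
OMO purchase (from banks) $34 billion: reserves +$34B, deposits 0.
Government account inflow $12 billion: reserves −$12B, deposits −$12B.
FX purchase $7 billion: reserves +$7B, deposits 0.
Totals: Δreserves = +$49B, Δdeposits = +$8B.
Δrequired reserves = 20% × +$8B = +$1.6B.
Δexcess reserves = Δreserves − Δrequired = +$49B − (+$1.6B) = +$47.4 billion.

+$47.4 billion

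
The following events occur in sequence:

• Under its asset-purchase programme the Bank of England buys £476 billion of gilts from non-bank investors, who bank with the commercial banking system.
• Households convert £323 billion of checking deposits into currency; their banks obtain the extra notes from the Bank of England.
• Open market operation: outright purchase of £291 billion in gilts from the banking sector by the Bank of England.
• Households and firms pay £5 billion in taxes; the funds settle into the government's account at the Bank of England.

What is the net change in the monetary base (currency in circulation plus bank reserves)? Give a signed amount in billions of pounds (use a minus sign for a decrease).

+£762 billion

Asset purchase (from non-banks) £476 billion: Bank of England balance sheet expands → +£476B.
Currency withdrawal £323 billion: just a shift between currency and reserves — both are base money → 0.
OMO purchase (from banks) £291 billion: Bank of England balance sheet expands → +£291B.
Government account inflow £5 billion: reserves shift to a non-base liability → −£5B.
Net: 476 + 0 + 291 − 5 = +£762 billion.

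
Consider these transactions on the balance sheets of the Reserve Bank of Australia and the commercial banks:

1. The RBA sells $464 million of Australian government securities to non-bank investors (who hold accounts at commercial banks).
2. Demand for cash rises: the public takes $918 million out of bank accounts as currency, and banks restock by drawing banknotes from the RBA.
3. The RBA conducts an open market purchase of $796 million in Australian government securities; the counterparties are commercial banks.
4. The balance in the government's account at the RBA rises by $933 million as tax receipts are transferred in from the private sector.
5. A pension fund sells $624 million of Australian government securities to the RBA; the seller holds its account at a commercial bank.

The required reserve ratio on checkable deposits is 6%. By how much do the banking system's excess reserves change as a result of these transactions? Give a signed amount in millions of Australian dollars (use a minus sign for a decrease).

Asset sale (to non-banks) $464 million: reserves −$464M, deposits −$464M.
Currency withdrawal $918 million: reserves −$918M, deposits −$918M.
OMO purchase (from banks) $796 million: reserves +$796M, deposits 0.
Government account inflow $933 million: reserves −$933M, deposits −$933M.
Asset purchase (from non-banks) $624 million: reserves +$624M, deposits +$624M.
Totals: Δreserves = −$895M, Δdeposits = −$1691M.
Δrequired reserves = 6% × −$1691M = −$101.46M.
Δexcess reserves = Δreserves − Δrequired = −$895M − (−$101.46M) = -$793.54 million.

-$793.54 million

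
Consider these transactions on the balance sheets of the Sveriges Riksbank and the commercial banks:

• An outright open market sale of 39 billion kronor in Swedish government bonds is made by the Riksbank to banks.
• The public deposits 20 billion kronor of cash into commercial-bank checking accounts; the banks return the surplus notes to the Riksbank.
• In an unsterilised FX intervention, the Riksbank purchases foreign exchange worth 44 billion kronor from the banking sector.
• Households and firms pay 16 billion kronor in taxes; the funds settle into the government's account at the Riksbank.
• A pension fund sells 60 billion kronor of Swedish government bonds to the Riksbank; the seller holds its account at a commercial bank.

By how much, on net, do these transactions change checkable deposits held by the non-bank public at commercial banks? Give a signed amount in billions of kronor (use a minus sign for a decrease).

+64 billion

OMO sale (to banks) 39 billion kronor: the counterparty is a bank, so public deposits are unchanged → 0.
Currency deposit 20 billion kronor: non-bank counterparties' bank balances rise → +20B.
FX purchase 44 billion kronor: the counterparty is a bank, so public deposits are unchanged → 0.
Government account inflow 16 billion kronor: non-bank counterparties' bank balances fall → −16B.
Asset purchase (from non-banks) 60 billion kronor: non-bank counterparties' bank balances rise → +60B.
Net: 0 + 20 + 0 − 16 + 60 = +64 billion.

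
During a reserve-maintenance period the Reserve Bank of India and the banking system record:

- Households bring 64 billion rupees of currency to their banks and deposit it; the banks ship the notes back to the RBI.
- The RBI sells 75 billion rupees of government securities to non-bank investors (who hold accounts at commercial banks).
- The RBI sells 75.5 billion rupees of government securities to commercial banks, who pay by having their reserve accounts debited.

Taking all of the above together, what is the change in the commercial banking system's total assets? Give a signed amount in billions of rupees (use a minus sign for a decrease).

Currency deposit 64 billion rupees: bank balance sheets expand → +64B.
Asset sale (to non-banks) 75 billion rupees: bank balance sheets shrink → −75B.
OMO sale (to banks) 75.5 billion rupees: just an asset swap on bank balance sheets → 0.
Net: 64 − 75 + 0 = -11 billion.

-11 billion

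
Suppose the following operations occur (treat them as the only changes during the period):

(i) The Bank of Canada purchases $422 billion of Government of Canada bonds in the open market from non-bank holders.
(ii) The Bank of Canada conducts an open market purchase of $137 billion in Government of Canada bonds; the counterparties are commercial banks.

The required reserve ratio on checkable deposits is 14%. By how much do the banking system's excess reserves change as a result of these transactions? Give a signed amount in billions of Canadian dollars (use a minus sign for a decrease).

Asset purchase (from non-banks) $422 billion: reserves +$422B, deposits +$422B.
OMO purchase (from banks) $137 billion: reserves +$137B, deposits 0.
Totals: Δreserves = +$559B, Δdeposits = +$422B.
Δrequired reserves = 14% × +$422B = +$59.08B.
Δexcess reserves = Δreserves − Δrequired = +$559B − (+$59.08B) = +$499.92 billion.

+$499.92 billion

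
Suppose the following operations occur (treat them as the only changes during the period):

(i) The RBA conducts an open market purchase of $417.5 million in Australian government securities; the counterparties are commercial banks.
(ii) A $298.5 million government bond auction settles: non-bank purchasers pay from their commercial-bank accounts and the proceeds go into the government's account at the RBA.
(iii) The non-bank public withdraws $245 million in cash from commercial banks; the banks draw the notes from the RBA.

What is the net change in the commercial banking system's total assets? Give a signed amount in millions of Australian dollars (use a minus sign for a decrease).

-$543.5 million

RBA balance sheet:
  Assets:      Securities +$417.5M
  Liabilities: Bank reserves −$126M, Currency in circulation +$245M, Government deposits +$298.5M
Commercial banking system:
  Assets:      Reserves at CB −$126M, Securities −$417.5M
  Liabilities: Checkable deposits −$543.5M
Change in total bank assets = -$543.5 million.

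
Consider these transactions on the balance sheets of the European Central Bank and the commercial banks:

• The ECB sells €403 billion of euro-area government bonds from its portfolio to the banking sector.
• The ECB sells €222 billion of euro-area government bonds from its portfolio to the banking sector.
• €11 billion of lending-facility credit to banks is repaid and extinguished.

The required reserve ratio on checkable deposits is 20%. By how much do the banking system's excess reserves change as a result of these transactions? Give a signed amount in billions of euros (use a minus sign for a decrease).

-€636 billion

OMO sale (to banks) €403 billion: reserves −€403B, deposits 0.
OMO sale (to banks) €222 billion: reserves −€222B, deposits 0.
Discount-window repayment €11 billion: reserves −€11B, deposits 0.
Totals: Δreserves = −€636B, Δdeposits = 0.
Δrequired reserves = 20% × 0 = 0.
Δexcess reserves = Δreserves − Δrequired = −€636B − (0) = -€636 billion.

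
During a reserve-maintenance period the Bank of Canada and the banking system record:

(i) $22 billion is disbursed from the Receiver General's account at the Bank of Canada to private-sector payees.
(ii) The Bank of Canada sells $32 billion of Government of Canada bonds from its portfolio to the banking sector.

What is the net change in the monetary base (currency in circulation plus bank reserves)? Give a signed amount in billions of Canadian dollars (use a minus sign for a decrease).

Government spending $22 billion: a non-base liability converts back to reserves → +$22B.
OMO sale (to banks) $32 billion: Bank of Canada balance sheet contracts → −$32B.
Net: 22 − 32 = -$10 billion.

-$10 billion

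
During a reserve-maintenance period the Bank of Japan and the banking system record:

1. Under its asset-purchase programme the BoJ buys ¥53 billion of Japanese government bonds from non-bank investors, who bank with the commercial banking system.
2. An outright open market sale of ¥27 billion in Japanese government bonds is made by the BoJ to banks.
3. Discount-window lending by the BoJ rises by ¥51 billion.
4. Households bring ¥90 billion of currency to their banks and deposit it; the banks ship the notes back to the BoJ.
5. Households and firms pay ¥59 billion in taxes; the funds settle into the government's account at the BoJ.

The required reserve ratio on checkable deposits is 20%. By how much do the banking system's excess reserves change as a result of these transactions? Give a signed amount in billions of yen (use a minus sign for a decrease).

+¥91.2 billion

Asset purchase (from non-banks) ¥53 billion: reserves +¥53B, deposits +¥53B.
OMO sale (to banks) ¥27 billion: reserves −¥27B, deposits 0.
Discount-window loan ¥51 billion: reserves +¥51B, deposits 0.
Currency deposit ¥90 billion: reserves +¥90B, deposits +¥90B.
Government account inflow ¥59 billion: reserves −¥59B, deposits −¥59B.
Totals: Δreserves = +¥108B, Δdeposits = +¥84B.
Δrequired reserves = 20% × +¥84B = +¥16.8B.
Δexcess reserves = Δreserves − Δrequired = +¥108B − (+¥16.8B) = +¥91.2 billion.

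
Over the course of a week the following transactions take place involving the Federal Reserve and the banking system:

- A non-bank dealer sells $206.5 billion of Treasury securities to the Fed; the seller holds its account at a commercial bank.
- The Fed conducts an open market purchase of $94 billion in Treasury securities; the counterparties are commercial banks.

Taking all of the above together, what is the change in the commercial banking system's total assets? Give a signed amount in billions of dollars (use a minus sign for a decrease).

+$206.5 billion

Fed balance sheet:
  Assets:      Securities +$300.5B
  Liabilities: Bank reserves +$300.5B
Commercial banking system:
  Assets:      Reserves at CB +$300.5B, Securities −$94B
  Liabilities: Checkable deposits +$206.5B
Change in total bank assets = +$206.5 billion.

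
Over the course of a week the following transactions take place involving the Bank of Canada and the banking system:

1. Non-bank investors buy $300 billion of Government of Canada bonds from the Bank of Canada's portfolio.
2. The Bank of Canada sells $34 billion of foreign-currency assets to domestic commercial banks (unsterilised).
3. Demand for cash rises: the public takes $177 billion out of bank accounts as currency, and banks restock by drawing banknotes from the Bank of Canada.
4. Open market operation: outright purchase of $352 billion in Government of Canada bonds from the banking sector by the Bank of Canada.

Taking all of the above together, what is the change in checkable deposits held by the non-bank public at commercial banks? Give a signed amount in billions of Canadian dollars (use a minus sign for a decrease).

-$477 billion

Asset sale (to non-banks) $300 billion: non-bank counterparties' bank balances fall → −$300B.
FX sale $34 billion: the counterparty is a bank, so public deposits are unchanged → 0.
Currency withdrawal $177 billion: non-bank counterparties' bank balances fall → −$177B.
OMO purchase (from banks) $352 billion: the counterparty is a bank, so public deposits are unchanged → 0.
Net: −300 + 0 − 177 + 0 = -$477 billion.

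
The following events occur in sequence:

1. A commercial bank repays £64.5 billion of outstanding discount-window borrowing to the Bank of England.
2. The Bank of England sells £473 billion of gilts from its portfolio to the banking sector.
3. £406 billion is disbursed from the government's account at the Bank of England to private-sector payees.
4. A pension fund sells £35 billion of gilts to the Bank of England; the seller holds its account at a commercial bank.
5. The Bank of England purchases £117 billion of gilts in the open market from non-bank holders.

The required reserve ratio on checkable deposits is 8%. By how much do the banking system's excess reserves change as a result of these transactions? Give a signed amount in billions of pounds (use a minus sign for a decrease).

-£24.14 billion

Discount-window repayment £64.5 billion: reserves −£64.5B, deposits 0.
OMO sale (to banks) £473 billion: reserves −£473B, deposits 0.
Government spending £406 billion: reserves +£406B, deposits +£406B.
Asset purchase (from non-banks) £35 billion: reserves +£35B, deposits +£35B.
Asset purchase (from non-banks) £117 billion: reserves +£117B, deposits +£117B.
Totals: Δreserves = +£20.5B, Δdeposits = +£558B.
Δrequired reserves = 8% × +£558B = +£44.64B.
Δexcess reserves = Δreserves − Δrequired = +£20.5B − (+£44.64B) = -£24.14 billion.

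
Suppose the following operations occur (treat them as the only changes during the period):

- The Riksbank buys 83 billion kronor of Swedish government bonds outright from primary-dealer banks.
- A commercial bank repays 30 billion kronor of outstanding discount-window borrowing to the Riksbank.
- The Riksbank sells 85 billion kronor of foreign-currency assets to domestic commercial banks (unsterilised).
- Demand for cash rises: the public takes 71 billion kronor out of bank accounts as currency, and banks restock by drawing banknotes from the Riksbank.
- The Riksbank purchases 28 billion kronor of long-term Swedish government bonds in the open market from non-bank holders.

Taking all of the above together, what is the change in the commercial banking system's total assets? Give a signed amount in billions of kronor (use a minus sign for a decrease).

-73 billion

OMO purchase (from banks) 83 billion kronor: just an asset swap on bank balance sheets → 0.
Discount-window repayment 30 billion kronor: bank balance sheets shrink → −30B.
FX sale 85 billion kronor: just an asset swap on bank balance sheets → 0.
Currency withdrawal 71 billion kronor: bank balance sheets shrink → −71B.
Asset purchase (from non-banks) 28 billion kronor: bank balance sheets expand → +28B.
Net: 0 − 30 + 0 − 71 + 28 = -73 billion.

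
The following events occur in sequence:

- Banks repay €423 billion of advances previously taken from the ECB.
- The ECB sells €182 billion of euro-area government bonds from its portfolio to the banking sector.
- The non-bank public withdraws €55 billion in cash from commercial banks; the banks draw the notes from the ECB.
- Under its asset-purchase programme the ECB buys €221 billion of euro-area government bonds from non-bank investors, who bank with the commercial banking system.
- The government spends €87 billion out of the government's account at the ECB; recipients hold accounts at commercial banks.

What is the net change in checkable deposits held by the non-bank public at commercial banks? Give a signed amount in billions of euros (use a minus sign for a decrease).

+€253 billion

Discount-window repayment €423 billion: the counterparty is a bank, so public deposits are unchanged → 0.
OMO sale (to banks) €182 billion: the counterparty is a bank, so public deposits are unchanged → 0.
Currency withdrawal €55 billion: non-bank counterparties' bank balances fall → −€55B.
Asset purchase (from non-banks) €221 billion: non-bank counterparties' bank balances rise → +€221B.
Government spending €87 billion: non-bank counterparties' bank balances rise → +€87B.
Net: 0 + 0 − 55 + 221 + 87 = +€253 billion.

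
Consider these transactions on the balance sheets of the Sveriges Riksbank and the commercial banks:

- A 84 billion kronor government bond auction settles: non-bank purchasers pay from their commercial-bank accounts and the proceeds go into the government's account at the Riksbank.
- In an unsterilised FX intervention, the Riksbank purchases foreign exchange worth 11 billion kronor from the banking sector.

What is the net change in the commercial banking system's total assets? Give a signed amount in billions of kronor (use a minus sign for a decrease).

Government account inflow 84 billion kronor: bank balance sheets shrink → −84B.
FX purchase 11 billion kronor: just an asset swap on bank balance sheets → 0.
Net: −84 + 0 = -84 billion.

-84 billion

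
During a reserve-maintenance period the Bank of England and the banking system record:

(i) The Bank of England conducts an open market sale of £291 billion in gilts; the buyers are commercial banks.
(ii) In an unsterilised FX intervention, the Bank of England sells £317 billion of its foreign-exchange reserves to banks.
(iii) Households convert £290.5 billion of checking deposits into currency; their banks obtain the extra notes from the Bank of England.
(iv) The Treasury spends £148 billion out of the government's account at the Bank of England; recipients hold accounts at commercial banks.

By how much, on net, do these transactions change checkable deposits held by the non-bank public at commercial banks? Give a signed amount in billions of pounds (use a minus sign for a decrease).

-£142.5 billion

OMO sale (to banks) £291 billion: the counterparty is a bank, so public deposits are unchanged → 0.
FX sale £317 billion: the counterparty is a bank, so public deposits are unchanged → 0.
Currency withdrawal £290.5 billion: non-bank counterparties' bank balances fall → −£290.5B.
Government spending £148 billion: non-bank counterparties' bank balances rise → +£148B.
Net: 0 + 0 − 290.5 + 148 = -£142.5 billion.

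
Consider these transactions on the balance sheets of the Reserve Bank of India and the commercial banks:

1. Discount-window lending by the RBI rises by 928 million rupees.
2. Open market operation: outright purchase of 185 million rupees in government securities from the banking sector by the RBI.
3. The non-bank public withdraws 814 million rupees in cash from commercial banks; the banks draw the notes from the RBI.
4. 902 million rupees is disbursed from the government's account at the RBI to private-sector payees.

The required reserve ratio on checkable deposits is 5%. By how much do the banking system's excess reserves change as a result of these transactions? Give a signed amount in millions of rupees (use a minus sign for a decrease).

+1196.6 million

Discount-window loan 928 million rupees: reserves +928M, deposits 0.
OMO purchase (from banks) 185 million rupees: reserves +185M, deposits 0.
Currency withdrawal 814 million rupees: reserves −814M, deposits −814M.
Government spending 902 million rupees: reserves +902M, deposits +902M.
Totals: Δreserves = +1201M, Δdeposits = +88M.
Δrequired reserves = 5% × +88M = +4.4M.
Δexcess reserves = Δreserves − Δrequired = +1201M − (+4.4M) = +1196.6 million.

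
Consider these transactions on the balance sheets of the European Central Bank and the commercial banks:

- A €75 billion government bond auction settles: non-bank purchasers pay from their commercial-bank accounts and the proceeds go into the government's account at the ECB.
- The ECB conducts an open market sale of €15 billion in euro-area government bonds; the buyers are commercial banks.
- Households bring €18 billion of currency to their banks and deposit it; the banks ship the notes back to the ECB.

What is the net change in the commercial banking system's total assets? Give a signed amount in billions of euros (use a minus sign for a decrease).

Government account inflow €75 billion: bank balance sheets shrink → −€75B.
OMO sale (to banks) €15 billion: just an asset swap on bank balance sheets → 0.
Currency deposit €18 billion: bank balance sheets expand → +€18B.
Net: −75 + 0 + 18 = -€57 billion.

-€57 billion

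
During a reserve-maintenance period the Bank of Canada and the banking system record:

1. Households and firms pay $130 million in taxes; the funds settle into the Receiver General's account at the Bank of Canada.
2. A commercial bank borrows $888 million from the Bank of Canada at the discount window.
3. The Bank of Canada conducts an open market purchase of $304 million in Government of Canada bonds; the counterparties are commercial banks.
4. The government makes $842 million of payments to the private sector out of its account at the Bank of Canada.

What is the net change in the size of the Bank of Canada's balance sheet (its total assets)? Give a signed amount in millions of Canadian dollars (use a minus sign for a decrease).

+$1192 million

Bank of Canada balance sheet:
  Assets:      Securities +$304M, Loans to banks +$888M
  Liabilities: Bank reserves +$1904M, Government deposits −$712M
Change in total Bank of Canada assets = +$1192 million.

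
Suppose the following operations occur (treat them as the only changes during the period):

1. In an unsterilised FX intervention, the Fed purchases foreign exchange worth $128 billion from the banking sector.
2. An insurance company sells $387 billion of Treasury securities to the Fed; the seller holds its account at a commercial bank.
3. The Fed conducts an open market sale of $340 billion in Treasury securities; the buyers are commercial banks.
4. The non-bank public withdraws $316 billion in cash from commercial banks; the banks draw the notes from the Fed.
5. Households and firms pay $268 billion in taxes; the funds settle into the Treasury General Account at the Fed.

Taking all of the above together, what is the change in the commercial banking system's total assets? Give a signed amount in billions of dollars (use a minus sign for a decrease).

FX purchase $128 billion: just an asset swap on bank balance sheets → 0.
Asset purchase (from non-banks) $387 billion: bank balance sheets expand → +$387B.
OMO sale (to banks) $340 billion: just an asset swap on bank balance sheets → 0.
Currency withdrawal $316 billion: bank balance sheets shrink → −$316B.
Government account inflow $268 billion: bank balance sheets shrink → −$268B.
Net: 0 + 387 + 0 − 316 − 268 = -$197 billion.

-$197 billion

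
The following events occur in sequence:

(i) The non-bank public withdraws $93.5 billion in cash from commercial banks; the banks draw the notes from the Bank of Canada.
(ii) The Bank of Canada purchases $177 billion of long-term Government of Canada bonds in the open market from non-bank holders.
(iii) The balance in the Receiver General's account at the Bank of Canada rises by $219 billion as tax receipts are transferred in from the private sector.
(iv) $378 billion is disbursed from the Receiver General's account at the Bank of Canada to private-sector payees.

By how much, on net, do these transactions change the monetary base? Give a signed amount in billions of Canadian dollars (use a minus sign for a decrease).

Bank of Canada balance sheet:
  Assets:      Securities +$177B
  Liabilities: Bank reserves +$242.5B, Currency in circulation +$93.5B, Government deposits −$159B
Commercial banking system:
  Assets:      Reserves at CB +$242.5B
  Liabilities: Checkable deposits +$242.5B
Monetary base = currency + reserves: +$93.5B + (+$242.5B) = +$336 billion.

+$336 billion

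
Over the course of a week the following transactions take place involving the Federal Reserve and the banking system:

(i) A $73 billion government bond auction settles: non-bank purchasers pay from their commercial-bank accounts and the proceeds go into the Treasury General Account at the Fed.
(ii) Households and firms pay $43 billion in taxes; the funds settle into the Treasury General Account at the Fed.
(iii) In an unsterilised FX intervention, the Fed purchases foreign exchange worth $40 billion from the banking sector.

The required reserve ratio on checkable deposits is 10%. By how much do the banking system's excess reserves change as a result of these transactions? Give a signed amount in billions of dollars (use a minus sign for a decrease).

Government account inflow $73 billion: reserves −$73B, deposits −$73B.
Government account inflow $43 billion: reserves −$43B, deposits −$43B.
FX purchase $40 billion: reserves +$40B, deposits 0.
Totals: Δreserves = −$76B, Δdeposits = −$116B.
Δrequired reserves = 10% × −$116B = −$11.6B.
Δexcess reserves = Δreserves − Δrequired = −$76B − (−$11.6B) = -$64.4 billion.

-$64.4 billion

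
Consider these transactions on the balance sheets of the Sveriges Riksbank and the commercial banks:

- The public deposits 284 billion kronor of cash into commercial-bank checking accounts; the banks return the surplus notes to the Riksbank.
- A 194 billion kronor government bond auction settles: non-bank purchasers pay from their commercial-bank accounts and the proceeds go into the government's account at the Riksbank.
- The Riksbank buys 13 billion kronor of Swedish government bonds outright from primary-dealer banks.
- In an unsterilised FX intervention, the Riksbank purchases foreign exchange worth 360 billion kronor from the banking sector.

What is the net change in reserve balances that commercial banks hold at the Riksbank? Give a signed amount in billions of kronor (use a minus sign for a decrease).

+463 billion

Currency deposit 284 billion kronor: returned notes are swapped for reserve credit → +284B.
Government account inflow 194 billion kronor: funds move from bank reserves into the government account → −194B.
OMO purchase (from banks) 13 billion kronor: the Riksbank pays by crediting reserve accounts → +13B.
FX purchase 360 billion kronor: the Riksbank pays by crediting reserve accounts → +360B.
Net: 284 − 194 + 13 + 360 = +463 billion.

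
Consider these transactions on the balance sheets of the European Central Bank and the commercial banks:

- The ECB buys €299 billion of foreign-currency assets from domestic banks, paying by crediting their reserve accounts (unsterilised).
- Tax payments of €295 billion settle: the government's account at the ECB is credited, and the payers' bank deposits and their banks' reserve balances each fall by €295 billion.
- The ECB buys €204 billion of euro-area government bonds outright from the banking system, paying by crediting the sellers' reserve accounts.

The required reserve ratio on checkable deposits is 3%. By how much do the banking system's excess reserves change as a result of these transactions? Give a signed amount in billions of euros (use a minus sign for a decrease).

FX purchase €299 billion: reserves +€299B, deposits 0.
Government account inflow €295 billion: reserves −€295B, deposits −€295B.
OMO purchase (from banks) €204 billion: reserves +€204B, deposits 0.
Totals: Δreserves = +€208B, Δdeposits = −€295B.
Δrequired reserves = 3% × −€295B = −€8.85B.
Δexcess reserves = Δreserves − Δrequired = +€208B − (−€8.85B) = +€216.85 billion.

+€216.85 billion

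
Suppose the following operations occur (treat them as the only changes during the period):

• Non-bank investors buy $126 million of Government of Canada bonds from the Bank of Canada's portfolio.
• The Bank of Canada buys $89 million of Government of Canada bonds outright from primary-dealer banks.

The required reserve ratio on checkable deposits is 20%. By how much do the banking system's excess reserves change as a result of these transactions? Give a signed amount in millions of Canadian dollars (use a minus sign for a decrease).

Asset sale (to non-banks) $126 million: reserves −$126M, deposits −$126M.
OMO purchase (from banks) $89 million: reserves +$89M, deposits 0.
Totals: Δreserves = −$37M, Δdeposits = −$126M.
Δrequired reserves = 20% × −$126M = −$25.2M.
Δexcess reserves = Δreserves − Δrequired = −$37M − (−$25.2M) = -$11.8 million.

-$11.8 million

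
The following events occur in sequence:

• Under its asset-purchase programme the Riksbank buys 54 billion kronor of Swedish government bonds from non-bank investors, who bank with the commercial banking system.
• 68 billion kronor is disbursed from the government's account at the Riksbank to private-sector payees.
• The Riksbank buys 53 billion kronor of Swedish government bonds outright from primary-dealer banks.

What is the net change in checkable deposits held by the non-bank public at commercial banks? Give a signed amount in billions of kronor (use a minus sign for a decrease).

+122 billion

Asset purchase (from non-banks) 54 billion kronor: non-bank counterparties' bank balances rise → +54B.
Government spending 68 billion kronor: non-bank counterparties' bank balances rise → +68B.
OMO purchase (from banks) 53 billion kronor: the counterparty is a bank, so public deposits are unchanged → 0.
Net: 54 + 68 + 0 = +122 billion.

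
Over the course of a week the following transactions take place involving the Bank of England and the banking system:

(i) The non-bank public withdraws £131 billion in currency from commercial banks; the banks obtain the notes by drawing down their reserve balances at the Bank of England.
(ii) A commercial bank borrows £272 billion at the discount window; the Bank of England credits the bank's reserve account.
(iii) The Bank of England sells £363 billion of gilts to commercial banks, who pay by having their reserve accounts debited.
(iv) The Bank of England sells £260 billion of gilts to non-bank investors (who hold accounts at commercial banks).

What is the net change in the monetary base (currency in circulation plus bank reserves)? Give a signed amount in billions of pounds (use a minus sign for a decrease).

-£351 billion

Bank of England balance sheet:
  Assets:      Securities −£623B, Loans to banks +£272B
  Liabilities: Bank reserves −£482B, Currency in circulation +£131B
Commercial banking system:
  Assets:      Reserves at CB −£482B, Securities +£363B
  Liabilities: Checkable deposits −£391B, Borrowings from CB +£272B
Monetary base = currency + reserves: +£131B + (−£482B) = -£351 billion.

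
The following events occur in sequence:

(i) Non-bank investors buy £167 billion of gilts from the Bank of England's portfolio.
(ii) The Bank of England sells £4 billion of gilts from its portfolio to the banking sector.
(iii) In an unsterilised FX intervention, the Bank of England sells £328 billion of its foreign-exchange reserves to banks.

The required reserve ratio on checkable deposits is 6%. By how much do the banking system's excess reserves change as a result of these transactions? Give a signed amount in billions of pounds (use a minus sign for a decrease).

-£488.98 billion

Asset sale (to non-banks) £167 billion: reserves −£167B, deposits −£167B.
OMO sale (to banks) £4 billion: reserves −£4B, deposits 0.
FX sale £328 billion: reserves −£328B, deposits 0.
Totals: Δreserves = −£499B, Δdeposits = −£167B.
Δrequired reserves = 6% × −£167B = −£10.02B.
Δexcess reserves = Δreserves − Δrequired = −£499B − (−£10.02B) = -£488.98 billion.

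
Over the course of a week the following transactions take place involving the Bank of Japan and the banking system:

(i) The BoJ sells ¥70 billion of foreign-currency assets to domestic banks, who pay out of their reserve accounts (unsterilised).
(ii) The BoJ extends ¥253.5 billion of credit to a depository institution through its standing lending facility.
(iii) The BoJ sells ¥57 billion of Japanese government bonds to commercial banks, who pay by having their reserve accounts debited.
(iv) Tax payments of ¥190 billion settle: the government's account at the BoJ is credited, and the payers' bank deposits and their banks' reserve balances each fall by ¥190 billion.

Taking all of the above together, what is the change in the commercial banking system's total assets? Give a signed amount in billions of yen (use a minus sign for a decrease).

+¥63.5 billion

FX sale ¥70 billion: just an asset swap on bank balance sheets → 0.
Discount-window loan ¥253.5 billion: bank balance sheets expand → +¥253.5B.
OMO sale (to banks) ¥57 billion: just an asset swap on bank balance sheets → 0.
Government account inflow ¥190 billion: bank balance sheets shrink → −¥190B.
Net: 0 + 253.5 + 0 − 190 = +¥63.5 billion.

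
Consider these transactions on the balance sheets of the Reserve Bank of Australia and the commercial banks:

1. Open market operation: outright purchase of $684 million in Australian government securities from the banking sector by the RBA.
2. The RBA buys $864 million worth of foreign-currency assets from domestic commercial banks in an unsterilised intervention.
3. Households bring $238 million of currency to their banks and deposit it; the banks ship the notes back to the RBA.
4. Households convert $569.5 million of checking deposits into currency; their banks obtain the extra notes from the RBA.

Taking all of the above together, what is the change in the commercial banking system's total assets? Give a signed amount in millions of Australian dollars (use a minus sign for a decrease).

OMO purchase (from banks) $684 million: just an asset swap on bank balance sheets → 0.
FX purchase $864 million: just an asset swap on bank balance sheets → 0.
Currency deposit $238 million: bank balance sheets expand → +$238M.
Currency withdrawal $569.5 million: bank balance sheets shrink → −$569.5M.
Net: 0 + 0 + 238 − 569.5 = -$331.5 million.

-$331.5 million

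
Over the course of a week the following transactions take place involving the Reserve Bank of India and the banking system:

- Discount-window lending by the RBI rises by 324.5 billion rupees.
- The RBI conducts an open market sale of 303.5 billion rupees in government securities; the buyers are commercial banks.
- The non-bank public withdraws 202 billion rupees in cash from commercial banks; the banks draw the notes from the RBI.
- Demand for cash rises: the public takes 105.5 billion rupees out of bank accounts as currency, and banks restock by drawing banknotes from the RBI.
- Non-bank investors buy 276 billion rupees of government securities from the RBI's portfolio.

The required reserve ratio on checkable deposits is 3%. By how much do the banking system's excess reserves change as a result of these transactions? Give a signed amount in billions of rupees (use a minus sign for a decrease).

Discount-window loan 324.5 billion rupees: reserves +324.5B, deposits 0.
OMO sale (to banks) 303.5 billion rupees: reserves −303.5B, deposits 0.
Currency withdrawal 202 billion rupees: reserves −202B, deposits −202B.
Currency withdrawal 105.5 billion rupees: reserves −105.5B, deposits −105.5B.
Asset sale (to non-banks) 276 billion rupees: reserves −276B, deposits −276B.
Totals: Δreserves = −562.5B, Δdeposits = −583.5B.
Δrequired reserves = 3% × −583.5B = −17.505B.
Δexcess reserves = Δreserves − Δrequired = −562.5B − (−17.505B) = -544.995 billion.

-544.995 billion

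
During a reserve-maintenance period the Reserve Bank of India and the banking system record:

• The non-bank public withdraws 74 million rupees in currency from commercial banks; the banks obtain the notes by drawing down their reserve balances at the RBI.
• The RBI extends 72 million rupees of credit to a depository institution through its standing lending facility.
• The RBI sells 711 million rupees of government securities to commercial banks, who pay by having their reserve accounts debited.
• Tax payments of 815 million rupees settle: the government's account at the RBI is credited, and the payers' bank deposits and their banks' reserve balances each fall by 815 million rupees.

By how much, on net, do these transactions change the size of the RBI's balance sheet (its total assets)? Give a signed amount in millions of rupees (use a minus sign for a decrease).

-639 million

RBI balance sheet:
  Assets:      Securities −711M, Loans to banks +72M
  Liabilities: Bank reserves −1528M, Currency in circulation +74M, Government deposits +815M
Commercial banking system:
  Assets:      Reserves at CB −1528M, Securities +711M
  Liabilities: Checkable deposits −889M, Borrowings from CB +72M
Change in total RBI assets = -639 million.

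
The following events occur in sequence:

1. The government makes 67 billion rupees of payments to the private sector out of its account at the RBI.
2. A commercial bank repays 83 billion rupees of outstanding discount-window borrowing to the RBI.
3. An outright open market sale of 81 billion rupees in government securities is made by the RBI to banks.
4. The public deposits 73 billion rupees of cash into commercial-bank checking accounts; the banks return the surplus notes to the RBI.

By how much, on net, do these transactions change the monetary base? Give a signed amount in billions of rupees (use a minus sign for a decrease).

-97 billion

RBI balance sheet:
  Assets:      Securities −81B, Loans to banks −83B
  Liabilities: Bank reserves −24B, Currency in circulation −73B, Government deposits −67B
Monetary base = currency + reserves: −73B + (−24B) = -97 billion.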